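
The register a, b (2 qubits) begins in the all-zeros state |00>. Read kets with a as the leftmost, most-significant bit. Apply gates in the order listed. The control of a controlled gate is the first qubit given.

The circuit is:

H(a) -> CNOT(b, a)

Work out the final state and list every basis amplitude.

The final amplitudes are sqrt(2)/2 on |00>, 0 on |01>, sqrt(2)/2 on |10>, 0 on |11>.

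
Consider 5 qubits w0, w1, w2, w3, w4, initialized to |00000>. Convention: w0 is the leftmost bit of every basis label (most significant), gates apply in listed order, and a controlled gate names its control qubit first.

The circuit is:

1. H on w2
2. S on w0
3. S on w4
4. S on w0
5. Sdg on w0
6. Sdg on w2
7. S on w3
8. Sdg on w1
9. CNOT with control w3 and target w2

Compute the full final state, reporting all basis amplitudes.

The resulting statevector has amplitude sqrt(2)/2 on |00000>, -sqrt(2)*I/2 on |00100>, and 0 on every other basis state.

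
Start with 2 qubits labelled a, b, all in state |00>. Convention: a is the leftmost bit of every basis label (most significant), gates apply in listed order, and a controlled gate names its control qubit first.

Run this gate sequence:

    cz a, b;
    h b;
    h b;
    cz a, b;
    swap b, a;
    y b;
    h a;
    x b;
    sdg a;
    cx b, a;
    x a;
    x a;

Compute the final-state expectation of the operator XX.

The observable XX averages to 0. Key observation: steps 2-3 multiply out to the identity, so the circuit reduces to the remaining gates.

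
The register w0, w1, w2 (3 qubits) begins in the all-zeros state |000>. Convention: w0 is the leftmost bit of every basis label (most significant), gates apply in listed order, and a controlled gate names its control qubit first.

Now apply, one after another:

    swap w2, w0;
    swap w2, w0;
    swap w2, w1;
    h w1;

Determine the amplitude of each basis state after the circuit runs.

The resulting statevector has amplitude sqrt(2)/2 on |000>, sqrt(2)/2 on |010>, and 0 on every other basis state. Key observation: the block from step 1 through step 2 cancels to the identity and can be dropped.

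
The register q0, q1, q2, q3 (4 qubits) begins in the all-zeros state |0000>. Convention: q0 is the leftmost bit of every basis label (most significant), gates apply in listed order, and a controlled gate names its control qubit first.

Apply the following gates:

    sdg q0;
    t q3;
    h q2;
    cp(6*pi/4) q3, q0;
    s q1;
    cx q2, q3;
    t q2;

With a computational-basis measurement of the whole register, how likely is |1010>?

The probability of measuring |1010> is 0.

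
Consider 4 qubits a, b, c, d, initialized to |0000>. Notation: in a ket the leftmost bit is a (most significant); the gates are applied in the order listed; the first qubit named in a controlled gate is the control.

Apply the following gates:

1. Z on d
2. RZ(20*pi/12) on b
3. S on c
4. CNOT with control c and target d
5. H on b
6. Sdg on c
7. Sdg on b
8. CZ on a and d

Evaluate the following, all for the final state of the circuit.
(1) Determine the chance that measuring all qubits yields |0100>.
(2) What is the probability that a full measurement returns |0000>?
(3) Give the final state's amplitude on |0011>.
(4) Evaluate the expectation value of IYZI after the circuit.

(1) A full measurement returns |0100> with probability 1/2.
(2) The probability of measuring |0000> is 1/2.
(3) The final state's coefficient on |0011> equals 0.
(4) In the final state, IYZI has expectation -1.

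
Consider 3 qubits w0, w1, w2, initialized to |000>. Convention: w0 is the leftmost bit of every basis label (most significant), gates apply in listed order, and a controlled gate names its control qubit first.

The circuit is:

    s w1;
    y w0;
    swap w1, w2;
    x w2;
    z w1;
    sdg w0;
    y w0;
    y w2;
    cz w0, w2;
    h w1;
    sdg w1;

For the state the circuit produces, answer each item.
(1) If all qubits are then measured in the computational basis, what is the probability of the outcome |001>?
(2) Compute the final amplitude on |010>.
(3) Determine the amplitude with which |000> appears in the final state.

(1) A full measurement returns |001> with probability 0.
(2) The final state's coefficient on |010> equals sqrt(2)*I/2.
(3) The amplitude on |000> is -sqrt(2)/2.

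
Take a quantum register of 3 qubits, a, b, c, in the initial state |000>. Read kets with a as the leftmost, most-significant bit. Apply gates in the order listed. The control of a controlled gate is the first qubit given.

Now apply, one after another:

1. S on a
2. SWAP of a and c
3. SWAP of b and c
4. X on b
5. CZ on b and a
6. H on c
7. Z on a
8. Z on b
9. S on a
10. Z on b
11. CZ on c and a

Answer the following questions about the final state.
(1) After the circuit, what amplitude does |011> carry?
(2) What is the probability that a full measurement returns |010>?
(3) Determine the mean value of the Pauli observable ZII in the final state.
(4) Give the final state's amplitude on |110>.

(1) |011> carries amplitude sqrt(2)/2 in the final state.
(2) Outcome |010> occurs with probability 1/2.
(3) The expectation value of ZII is 1.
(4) |110> carries amplitude 0 in the final state.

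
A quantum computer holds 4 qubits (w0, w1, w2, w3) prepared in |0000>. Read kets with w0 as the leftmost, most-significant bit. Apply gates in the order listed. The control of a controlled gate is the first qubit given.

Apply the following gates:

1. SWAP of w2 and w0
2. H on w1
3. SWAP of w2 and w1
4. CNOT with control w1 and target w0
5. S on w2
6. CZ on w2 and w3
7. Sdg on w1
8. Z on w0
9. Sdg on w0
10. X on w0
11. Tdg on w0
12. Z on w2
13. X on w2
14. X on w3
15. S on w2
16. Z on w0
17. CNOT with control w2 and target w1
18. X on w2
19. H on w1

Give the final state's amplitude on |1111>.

The amplitude on |1111> is exp(I*pi/4)/2.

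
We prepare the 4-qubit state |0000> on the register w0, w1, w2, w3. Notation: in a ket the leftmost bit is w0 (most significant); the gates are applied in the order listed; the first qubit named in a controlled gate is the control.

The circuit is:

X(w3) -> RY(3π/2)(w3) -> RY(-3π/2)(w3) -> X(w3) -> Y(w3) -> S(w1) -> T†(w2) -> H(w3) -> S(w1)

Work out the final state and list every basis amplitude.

After the circuit, the state carries amplitude sqrt(2)*I/2 on |0000>, -sqrt(2)*I/2 on |0001>, and 0 on every other basis state. Key observation: the block from step 1 through step 4 cancels to the identity and can be dropped.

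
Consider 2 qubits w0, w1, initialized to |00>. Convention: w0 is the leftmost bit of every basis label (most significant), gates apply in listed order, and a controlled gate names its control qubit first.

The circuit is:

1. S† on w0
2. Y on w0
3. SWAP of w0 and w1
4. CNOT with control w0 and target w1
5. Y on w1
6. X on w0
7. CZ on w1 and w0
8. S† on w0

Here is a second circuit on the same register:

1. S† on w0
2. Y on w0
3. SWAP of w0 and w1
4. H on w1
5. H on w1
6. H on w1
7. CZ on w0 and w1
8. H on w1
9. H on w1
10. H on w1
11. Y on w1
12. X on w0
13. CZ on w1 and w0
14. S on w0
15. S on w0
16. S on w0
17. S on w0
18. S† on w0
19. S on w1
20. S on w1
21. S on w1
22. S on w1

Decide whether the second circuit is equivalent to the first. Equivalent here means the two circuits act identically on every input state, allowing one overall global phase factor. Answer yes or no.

Yes: on every input state the two circuits agree up to one overall phase factor.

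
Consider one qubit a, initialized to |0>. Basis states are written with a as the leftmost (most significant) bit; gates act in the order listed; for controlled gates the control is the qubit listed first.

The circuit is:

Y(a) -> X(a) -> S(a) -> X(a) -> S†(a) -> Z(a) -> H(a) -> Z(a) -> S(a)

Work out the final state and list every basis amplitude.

After the circuit, the state carries amplitude -sqrt(2)/2 on |0>, -sqrt(2)*I/2 on |1>.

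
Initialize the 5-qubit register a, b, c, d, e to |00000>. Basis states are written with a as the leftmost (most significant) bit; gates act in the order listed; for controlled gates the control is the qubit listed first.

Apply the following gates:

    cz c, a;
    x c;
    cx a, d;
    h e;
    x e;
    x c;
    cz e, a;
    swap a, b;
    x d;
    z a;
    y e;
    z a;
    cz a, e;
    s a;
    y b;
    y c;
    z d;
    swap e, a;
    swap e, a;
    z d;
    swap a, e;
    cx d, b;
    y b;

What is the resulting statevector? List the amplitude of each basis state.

After the circuit, the state carries amplitude -sqrt(2)/2 on |01110>, sqrt(2)/2 on |11110>, and 0 on every other basis state. Key observation: gates 17-20 undo each other exactly, leaving only the rest of the circuit to track.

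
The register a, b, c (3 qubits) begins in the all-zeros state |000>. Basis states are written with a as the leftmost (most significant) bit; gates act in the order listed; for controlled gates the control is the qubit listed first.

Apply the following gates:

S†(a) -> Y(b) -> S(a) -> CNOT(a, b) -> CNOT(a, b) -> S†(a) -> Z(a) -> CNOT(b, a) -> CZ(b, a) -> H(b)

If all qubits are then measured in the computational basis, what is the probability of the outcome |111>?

The probability of measuring |111> is 0. Key observation: gates 3-6 undo each other exactly, leaving only the rest of the circuit to track.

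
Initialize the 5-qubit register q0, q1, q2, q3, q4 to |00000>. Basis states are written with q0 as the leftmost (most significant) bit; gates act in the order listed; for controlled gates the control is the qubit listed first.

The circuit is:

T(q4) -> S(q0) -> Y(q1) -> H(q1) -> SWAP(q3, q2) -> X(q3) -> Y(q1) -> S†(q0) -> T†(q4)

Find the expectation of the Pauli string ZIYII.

The expectation value of ZIYII is 0.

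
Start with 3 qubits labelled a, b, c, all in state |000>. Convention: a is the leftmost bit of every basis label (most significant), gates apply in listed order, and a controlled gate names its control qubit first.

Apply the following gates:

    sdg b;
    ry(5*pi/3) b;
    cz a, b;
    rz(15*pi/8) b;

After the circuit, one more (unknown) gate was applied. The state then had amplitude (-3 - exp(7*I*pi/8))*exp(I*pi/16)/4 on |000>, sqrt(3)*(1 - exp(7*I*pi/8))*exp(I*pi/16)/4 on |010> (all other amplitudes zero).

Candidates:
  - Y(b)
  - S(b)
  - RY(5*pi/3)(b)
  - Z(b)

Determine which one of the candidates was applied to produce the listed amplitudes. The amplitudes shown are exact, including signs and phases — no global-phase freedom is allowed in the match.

It was RY(5*pi/3)(b) that produced the state shown.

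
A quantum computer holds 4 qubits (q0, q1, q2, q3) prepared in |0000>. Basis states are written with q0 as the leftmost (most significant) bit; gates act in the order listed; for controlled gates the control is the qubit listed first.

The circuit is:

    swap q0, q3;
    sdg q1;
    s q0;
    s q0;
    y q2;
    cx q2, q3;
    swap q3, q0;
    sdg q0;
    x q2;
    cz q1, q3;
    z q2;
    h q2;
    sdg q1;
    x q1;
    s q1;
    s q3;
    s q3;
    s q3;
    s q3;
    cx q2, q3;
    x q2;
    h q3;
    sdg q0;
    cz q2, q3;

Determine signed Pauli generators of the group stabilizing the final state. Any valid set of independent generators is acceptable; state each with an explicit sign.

One valid set of independent stabilizer generators is +IIXI, -IIIX, -ZIII, -IZII (any independent generating set of the same group is equally correct). Key observation: steps 16-19 multiply out to the identity, so the circuit reduces to the remaining gates.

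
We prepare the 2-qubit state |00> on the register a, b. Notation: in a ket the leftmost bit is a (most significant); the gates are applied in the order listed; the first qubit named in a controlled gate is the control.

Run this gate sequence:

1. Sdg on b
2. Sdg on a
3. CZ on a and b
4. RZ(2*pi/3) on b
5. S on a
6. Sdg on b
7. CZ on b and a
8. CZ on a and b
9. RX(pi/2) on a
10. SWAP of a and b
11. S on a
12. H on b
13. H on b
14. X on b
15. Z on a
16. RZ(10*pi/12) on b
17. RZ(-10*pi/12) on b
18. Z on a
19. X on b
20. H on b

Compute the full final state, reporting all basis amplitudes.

The resulting statevector has amplitude (-1 + I)*exp(2*I*pi/3)/2 on |00>, (-1 - I)*exp(2*I*pi/3)/2 on |01>, 0 on |10>, 0 on |11>. Key observation: gates 13-20 undo each other exactly, leaving only the rest of the circuit to track.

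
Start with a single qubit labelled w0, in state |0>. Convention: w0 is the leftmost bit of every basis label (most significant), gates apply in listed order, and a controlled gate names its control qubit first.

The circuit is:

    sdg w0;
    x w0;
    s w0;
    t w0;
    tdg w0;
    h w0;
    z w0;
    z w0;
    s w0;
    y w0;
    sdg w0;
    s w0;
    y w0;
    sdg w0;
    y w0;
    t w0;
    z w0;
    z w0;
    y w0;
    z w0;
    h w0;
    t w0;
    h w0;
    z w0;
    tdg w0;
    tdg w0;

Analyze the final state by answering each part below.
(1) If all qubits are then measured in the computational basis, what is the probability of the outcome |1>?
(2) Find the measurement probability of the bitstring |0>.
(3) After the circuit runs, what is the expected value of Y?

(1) A full measurement returns |1> with probability 3/4. Key observation: gates 9-14 undo each other exactly, leaving only the rest of the circuit to track.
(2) A full measurement returns |0> with probability 1/4.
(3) The expectation value of Y is sqrt(2)/2.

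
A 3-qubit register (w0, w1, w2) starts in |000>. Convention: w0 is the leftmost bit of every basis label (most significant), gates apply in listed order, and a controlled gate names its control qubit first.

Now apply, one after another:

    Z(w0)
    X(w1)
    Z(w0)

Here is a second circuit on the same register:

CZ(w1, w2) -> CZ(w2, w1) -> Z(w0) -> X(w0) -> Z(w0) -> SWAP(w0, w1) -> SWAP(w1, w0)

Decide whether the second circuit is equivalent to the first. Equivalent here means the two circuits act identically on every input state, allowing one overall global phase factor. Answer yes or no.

No — the two circuits implement different unitaries, even allowing a global phase.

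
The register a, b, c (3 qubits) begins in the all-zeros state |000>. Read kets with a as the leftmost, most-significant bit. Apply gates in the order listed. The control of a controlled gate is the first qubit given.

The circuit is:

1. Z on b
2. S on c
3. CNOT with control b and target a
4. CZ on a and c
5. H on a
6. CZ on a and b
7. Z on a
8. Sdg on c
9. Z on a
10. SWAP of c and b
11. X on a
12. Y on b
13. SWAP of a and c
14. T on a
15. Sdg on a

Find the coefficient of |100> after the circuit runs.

|100> carries amplitude 0 in the final state.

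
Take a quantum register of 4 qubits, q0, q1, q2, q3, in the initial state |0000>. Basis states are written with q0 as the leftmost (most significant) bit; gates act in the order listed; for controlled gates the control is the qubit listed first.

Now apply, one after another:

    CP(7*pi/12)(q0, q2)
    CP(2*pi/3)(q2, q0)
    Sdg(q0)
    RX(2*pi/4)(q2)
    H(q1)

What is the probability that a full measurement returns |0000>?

The probability of measuring |0000> is 1/4.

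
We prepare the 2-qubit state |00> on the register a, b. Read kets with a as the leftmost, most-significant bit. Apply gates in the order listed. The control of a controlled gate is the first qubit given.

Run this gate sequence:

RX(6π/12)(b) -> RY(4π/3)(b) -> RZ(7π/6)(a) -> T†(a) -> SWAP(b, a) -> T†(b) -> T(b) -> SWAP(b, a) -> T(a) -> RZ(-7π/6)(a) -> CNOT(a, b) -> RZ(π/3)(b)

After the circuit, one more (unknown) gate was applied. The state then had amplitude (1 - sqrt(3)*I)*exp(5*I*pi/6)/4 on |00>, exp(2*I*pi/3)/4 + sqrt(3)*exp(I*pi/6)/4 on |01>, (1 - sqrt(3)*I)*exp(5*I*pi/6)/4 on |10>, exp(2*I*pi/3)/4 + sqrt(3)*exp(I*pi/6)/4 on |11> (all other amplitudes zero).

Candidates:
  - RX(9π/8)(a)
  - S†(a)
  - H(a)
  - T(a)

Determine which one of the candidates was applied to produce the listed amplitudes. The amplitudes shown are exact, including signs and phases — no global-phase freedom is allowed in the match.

It was H(a) that produced the state shown.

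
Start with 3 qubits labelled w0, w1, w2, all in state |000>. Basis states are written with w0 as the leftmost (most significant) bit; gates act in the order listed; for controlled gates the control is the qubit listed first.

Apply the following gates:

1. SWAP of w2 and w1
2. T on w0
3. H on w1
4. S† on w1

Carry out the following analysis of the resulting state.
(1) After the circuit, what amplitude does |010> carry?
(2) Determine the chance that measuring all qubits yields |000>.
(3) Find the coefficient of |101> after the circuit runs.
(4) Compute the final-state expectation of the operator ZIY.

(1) The final state's coefficient on |010> equals -sqrt(2)*I/2.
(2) Outcome |000> occurs with probability 1/2.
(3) The final state's coefficient on |101> equals 0.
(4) In the final state, ZIY has expectation 0.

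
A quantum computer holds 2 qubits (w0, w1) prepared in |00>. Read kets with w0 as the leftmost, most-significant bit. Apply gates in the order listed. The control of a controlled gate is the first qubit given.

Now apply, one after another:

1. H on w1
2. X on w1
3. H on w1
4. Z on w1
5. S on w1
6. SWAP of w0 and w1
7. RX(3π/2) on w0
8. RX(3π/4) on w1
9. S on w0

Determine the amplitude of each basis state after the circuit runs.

After the circuit, the state carries amplitude -sqrt(4 - 2*sqrt(2))/4 on |00>, I*sqrt(2*sqrt(2) + 4)/4 on |01>, sqrt(4 - 2*sqrt(2))/4 on |10>, -I*sqrt(2*sqrt(2) + 4)/4 on |11>.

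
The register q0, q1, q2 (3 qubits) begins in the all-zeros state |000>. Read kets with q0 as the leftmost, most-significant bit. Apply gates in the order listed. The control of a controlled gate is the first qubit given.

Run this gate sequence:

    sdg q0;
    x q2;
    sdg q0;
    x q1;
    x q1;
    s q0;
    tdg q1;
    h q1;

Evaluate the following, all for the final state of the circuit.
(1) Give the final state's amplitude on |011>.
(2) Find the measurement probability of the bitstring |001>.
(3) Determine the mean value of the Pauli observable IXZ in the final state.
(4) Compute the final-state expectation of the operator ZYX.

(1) The final state's coefficient on |011> equals sqrt(2)/2. Key observation: steps 3-6 multiply out to the identity, so the circuit reduces to the remaining gates.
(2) A full measurement returns |001> with probability 1/2.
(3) In the final state, IXZ has expectation -1.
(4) The observable ZYX averages to 0.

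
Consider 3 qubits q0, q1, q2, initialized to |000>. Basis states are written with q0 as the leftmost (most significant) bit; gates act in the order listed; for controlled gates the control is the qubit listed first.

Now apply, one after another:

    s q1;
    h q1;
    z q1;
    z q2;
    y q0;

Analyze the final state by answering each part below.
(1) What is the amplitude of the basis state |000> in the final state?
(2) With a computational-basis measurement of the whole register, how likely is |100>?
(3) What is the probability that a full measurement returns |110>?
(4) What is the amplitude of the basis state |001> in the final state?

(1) The final state's coefficient on |000> equals 0.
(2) Outcome |100> occurs with probability 1/2.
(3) A full measurement returns |110> with probability 1/2.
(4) |001> carries amplitude 0 in the final state.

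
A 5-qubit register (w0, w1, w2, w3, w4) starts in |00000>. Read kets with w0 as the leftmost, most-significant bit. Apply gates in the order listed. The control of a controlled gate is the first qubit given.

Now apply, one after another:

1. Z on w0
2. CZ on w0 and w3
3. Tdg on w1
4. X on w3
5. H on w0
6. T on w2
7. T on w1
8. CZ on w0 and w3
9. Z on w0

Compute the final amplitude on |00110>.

The amplitude on |00110> is 0.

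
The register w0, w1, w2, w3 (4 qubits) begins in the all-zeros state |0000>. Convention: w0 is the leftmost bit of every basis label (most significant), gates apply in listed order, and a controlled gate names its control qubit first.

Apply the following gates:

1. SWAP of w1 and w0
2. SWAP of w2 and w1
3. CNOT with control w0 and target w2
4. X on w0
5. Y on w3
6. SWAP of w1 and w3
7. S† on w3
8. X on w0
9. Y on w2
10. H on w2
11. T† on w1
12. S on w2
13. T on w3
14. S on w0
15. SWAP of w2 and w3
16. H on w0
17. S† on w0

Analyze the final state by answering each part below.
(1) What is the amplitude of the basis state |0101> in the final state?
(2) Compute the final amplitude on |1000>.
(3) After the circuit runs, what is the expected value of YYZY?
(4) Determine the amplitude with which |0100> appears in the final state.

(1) |0101> carries amplitude exp(I*pi/4)/2 in the final state.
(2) |1000> carries amplitude 0 in the final state.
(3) In the final state, YYZY has expectation 0.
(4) The amplitude on |0100> is exp(3*I*pi/4)/2.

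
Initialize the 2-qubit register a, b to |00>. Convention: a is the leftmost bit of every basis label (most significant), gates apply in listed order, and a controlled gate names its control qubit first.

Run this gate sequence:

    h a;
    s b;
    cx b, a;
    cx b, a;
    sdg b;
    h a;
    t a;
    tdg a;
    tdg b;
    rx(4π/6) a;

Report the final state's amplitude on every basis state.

The resulting statevector has amplitude 1/2 on |00>, 0 on |01>, -sqrt(3)*I/2 on |10>, 0 on |11>. Key observation: the block from step 1 through step 6 cancels to the identity and can be dropped.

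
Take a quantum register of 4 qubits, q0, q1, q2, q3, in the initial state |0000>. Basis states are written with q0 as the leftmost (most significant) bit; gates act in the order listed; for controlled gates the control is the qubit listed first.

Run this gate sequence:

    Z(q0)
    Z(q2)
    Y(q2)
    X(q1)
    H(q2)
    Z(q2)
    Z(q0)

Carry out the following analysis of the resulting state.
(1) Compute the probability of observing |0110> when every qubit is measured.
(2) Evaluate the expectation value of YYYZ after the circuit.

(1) A full measurement returns |0110> with probability 1/2.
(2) The expectation value of YYYZ is 0.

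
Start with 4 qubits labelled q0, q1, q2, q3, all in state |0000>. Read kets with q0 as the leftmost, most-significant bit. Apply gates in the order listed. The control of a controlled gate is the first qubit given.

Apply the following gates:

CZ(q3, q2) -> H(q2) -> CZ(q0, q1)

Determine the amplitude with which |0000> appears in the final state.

|0000> carries amplitude sqrt(2)/2 in the final state.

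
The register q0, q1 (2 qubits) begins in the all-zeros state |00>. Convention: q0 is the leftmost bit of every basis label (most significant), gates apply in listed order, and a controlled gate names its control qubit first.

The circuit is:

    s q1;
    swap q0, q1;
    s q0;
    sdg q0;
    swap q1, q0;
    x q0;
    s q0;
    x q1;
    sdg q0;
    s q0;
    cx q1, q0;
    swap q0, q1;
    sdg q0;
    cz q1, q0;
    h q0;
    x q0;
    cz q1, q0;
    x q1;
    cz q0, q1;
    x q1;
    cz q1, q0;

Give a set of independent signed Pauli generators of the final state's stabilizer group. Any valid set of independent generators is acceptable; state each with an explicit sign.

The stabilizer group can be generated by +XI, +IZ, among other valid generating sets.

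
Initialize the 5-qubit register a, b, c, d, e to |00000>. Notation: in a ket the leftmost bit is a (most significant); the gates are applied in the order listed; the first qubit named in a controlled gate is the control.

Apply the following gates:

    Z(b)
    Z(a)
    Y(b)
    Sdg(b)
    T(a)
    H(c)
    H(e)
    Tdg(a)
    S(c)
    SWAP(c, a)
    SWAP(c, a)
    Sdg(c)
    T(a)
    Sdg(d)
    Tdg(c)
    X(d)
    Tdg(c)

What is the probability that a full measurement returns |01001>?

Outcome |01001> occurs with probability 0. Key observation: gates 8-13 undo each other exactly, leaving only the rest of the circuit to track.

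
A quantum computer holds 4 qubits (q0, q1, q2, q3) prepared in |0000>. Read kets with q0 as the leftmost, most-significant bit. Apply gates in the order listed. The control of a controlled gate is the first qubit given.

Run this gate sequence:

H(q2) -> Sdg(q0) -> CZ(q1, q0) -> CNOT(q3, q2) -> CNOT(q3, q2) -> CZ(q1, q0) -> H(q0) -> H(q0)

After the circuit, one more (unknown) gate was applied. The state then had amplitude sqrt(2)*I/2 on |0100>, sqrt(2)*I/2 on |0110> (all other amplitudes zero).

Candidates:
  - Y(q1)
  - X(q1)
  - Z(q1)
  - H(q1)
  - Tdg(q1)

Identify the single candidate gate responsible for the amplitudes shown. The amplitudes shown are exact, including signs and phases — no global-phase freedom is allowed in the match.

The unique candidate consistent with the amplitudes is Y(q1).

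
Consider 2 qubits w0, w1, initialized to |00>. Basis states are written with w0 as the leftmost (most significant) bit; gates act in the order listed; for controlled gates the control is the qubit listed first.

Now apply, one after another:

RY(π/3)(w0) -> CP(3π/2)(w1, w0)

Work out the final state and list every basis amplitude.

After the circuit, the state carries amplitude sqrt(3)/2 on |00>, 0 on |01>, 1/2 on |10>, 0 on |11>.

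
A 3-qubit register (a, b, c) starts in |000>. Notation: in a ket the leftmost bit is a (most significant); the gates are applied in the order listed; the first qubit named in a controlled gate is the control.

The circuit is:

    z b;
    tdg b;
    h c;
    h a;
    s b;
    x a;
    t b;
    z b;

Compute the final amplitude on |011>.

The amplitude on |011> is 0.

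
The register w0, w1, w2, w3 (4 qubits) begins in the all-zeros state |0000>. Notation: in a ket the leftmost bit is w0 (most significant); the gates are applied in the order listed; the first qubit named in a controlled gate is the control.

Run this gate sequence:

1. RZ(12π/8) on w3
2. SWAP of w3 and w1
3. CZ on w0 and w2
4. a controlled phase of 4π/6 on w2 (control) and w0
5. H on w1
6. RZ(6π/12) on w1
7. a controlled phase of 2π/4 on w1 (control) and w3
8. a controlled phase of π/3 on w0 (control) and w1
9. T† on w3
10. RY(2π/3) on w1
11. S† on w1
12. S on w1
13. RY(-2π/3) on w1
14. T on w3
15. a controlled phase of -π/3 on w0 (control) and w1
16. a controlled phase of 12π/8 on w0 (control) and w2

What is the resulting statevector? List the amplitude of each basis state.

The final amplitudes are -sqrt(2)/2 on |0000>, -sqrt(2)*I/2 on |0100>, and 0 on every other basis state. Key observation: gates 8-15 undo each other exactly, leaving only the rest of the circuit to track.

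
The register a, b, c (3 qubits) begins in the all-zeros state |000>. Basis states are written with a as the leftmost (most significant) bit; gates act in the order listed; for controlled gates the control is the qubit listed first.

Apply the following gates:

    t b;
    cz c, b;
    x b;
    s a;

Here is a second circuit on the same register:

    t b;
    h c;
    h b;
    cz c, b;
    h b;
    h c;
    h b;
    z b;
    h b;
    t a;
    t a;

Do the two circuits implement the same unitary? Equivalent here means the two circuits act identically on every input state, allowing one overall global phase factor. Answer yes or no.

No — the two circuits implement different unitaries, even allowing a global phase.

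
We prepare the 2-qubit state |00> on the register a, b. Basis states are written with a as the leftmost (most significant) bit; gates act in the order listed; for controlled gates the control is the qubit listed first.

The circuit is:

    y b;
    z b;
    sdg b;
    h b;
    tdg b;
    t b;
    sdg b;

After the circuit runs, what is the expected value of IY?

In the final state, IY has expectation 1.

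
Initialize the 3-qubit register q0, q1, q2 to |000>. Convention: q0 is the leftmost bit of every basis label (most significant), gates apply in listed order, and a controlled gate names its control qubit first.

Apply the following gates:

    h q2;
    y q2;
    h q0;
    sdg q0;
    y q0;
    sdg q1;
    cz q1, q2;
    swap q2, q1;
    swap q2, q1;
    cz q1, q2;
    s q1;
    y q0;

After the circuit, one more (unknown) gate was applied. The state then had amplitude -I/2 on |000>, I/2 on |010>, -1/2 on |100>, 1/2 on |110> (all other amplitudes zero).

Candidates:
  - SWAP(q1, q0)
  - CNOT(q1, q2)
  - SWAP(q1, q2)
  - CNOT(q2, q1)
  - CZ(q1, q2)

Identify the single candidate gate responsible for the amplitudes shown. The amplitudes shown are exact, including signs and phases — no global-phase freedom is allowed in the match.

It was SWAP(q1, q2) that produced the state shown. Key observation: steps 5-12 multiply out to the identity, so the circuit reduces to the remaining gates.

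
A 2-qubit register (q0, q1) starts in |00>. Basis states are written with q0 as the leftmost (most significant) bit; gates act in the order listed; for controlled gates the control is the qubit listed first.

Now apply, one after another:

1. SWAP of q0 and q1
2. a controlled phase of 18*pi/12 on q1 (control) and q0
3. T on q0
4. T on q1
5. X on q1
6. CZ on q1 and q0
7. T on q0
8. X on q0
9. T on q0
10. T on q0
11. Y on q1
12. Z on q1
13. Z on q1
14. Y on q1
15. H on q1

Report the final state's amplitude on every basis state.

After the circuit, the state carries amplitude 0 on |00>, 0 on |01>, sqrt(2)*I/2 on |10>, -sqrt(2)*I/2 on |11>.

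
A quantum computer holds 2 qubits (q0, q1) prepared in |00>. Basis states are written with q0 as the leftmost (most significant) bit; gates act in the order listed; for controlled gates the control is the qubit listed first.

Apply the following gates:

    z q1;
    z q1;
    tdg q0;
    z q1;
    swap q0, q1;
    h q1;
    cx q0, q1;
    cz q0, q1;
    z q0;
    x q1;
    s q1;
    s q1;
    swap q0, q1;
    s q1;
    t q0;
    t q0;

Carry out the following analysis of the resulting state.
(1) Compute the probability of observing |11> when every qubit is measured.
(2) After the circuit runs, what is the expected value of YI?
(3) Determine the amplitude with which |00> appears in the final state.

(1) The probability of measuring |11> is 0.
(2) The observable YI averages to -1.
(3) |00> carries amplitude sqrt(2)/2 in the final state.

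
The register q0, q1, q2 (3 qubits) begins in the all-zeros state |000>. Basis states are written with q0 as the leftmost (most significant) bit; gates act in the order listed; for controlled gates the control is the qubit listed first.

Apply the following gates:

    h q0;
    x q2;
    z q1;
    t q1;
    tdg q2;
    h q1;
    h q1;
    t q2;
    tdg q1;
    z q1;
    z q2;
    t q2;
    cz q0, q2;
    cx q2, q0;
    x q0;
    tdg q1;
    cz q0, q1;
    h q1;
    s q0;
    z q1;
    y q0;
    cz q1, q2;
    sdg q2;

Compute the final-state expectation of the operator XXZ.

The observable XXZ averages to 0.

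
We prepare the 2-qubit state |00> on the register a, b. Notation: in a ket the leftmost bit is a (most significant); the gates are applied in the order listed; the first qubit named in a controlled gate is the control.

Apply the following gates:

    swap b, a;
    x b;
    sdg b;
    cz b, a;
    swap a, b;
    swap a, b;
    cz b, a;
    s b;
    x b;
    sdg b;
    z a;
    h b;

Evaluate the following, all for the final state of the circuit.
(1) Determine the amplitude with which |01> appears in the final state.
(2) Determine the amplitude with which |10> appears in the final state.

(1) The amplitude on |01> is sqrt(2)/2. Key observation: steps 2-9 multiply out to the identity, so the circuit reduces to the remaining gates.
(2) |10> carries amplitude 0 in the final state.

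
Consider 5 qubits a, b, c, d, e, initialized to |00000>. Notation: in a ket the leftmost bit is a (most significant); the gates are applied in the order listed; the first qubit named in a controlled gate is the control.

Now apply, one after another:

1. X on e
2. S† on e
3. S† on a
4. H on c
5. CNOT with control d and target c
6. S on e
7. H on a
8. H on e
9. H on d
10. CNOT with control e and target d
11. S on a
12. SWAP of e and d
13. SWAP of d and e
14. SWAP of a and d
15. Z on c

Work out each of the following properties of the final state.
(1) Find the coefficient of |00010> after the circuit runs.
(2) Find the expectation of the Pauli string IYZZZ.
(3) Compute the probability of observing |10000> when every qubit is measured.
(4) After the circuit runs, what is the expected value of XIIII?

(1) |00010> carries amplitude I/4 in the final state.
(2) The observable IYZZZ averages to 0.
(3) The probability of measuring |10000> is 1/16.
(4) The observable XIIII averages to 1.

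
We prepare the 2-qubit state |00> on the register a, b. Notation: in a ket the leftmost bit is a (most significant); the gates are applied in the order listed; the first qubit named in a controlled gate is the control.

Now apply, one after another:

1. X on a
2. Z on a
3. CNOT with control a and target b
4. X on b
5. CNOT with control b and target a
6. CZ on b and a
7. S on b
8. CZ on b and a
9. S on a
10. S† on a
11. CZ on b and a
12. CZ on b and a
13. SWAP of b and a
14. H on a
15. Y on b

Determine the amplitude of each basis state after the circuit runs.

After the circuit, the state carries amplitude sqrt(2)*I/2 on |00>, 0 on |01>, sqrt(2)*I/2 on |10>, 0 on |11>. Key observation: gates 8-11 undo each other exactly, leaving only the rest of the circuit to track.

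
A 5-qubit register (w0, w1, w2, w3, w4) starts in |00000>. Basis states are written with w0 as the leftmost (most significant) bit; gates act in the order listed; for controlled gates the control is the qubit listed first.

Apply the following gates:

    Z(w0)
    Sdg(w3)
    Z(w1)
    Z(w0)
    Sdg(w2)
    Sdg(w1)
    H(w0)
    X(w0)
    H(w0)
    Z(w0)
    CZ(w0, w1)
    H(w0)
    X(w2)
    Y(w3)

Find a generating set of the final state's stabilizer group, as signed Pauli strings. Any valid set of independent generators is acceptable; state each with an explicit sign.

The stabilizer group can be generated by +XIIII, +IZIII, -IIZII, -IIIZI, +IIIIZ, among other valid generating sets.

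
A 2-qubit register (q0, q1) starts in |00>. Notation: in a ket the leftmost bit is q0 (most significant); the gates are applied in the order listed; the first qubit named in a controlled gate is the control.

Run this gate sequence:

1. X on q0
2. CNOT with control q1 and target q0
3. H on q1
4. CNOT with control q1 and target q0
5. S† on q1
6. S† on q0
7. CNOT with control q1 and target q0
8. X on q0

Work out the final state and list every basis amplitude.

After the circuit, the state carries amplitude -sqrt(2)*I/2 on |00>, -sqrt(2)*I/2 on |01>, 0 on |10>, 0 on |11>.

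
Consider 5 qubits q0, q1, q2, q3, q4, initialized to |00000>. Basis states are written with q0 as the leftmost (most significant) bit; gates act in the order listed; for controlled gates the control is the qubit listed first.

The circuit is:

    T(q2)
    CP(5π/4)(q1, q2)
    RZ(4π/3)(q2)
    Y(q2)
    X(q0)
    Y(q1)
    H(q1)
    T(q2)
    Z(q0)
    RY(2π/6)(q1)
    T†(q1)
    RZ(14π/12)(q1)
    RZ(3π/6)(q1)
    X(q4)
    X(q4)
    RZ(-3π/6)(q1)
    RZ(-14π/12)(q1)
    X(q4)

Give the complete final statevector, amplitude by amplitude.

The resulting statevector has amplitude (-sqrt(6) - sqrt(2))*exp(7*I*pi/12)/4 on |10101>, (-sqrt(2) + sqrt(6))*exp(I*pi/3)/4 on |11101>, and 0 on every other basis state. Key observation: gates 12-17 undo each other exactly, leaving only the rest of the circuit to track.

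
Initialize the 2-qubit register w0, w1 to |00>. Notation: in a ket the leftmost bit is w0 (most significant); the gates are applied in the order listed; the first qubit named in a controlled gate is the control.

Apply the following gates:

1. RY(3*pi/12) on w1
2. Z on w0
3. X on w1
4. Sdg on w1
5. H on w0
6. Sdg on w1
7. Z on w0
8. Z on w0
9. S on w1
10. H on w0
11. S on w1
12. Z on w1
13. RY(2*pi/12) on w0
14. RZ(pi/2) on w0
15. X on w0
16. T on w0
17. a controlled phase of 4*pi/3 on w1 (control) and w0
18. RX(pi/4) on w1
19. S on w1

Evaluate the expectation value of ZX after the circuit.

In the final state, ZX has expectation 3/16 + 3*sqrt(3)/8. Key observation: steps 4-11 multiply out to the identity, so the circuit reduces to the remaining gates.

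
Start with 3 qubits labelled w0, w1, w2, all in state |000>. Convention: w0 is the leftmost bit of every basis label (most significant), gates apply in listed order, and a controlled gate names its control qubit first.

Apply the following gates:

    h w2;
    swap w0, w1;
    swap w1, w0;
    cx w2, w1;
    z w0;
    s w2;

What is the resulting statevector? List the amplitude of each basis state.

The final amplitudes are sqrt(2)/2 on |000>, sqrt(2)*I/2 on |011>, and 0 on every other basis state.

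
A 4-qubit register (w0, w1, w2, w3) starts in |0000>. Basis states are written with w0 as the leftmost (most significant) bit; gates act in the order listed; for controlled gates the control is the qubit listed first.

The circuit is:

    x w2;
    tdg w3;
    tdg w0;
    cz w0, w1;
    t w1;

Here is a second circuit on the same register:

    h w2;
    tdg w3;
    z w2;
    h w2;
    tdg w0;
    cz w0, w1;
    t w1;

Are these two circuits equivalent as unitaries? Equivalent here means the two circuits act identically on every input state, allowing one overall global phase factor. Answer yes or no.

Yes: on every input state the two circuits agree up to one overall phase factor.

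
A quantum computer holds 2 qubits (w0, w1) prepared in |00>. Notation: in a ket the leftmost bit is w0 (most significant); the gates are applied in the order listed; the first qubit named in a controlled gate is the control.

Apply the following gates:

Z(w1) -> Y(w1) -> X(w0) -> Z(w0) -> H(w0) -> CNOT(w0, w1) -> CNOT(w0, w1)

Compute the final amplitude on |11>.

|11> carries amplitude sqrt(2)*I/2 in the final state.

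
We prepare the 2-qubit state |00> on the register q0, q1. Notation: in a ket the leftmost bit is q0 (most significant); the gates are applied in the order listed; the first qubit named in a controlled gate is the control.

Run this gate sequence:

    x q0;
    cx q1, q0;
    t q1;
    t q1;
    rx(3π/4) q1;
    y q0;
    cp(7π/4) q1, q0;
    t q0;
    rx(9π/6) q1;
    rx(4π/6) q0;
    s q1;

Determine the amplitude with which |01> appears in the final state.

The final state's coefficient on |01> equals -sqrt(2)*I*sqrt(2 - sqrt(2))/8 + sqrt(2)*I*sqrt(sqrt(2) + 2)/8.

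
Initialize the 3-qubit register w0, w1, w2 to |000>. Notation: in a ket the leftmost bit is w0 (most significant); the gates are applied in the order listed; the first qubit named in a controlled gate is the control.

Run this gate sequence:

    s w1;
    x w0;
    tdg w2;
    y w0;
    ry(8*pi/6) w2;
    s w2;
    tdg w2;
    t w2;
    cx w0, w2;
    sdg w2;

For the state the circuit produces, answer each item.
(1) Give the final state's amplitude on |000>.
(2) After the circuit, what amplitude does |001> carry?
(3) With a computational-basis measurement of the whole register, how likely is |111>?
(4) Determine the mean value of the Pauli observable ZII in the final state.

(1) |000> carries amplitude I/2 in the final state.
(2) The final state's coefficient on |001> equals -sqrt(3)*I/2.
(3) The probability of measuring |111> is 0.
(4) The observable ZII averages to 1.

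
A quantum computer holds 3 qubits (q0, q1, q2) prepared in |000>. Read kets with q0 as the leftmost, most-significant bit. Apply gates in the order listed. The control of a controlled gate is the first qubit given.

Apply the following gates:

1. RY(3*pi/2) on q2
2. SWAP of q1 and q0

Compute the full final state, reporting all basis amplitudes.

The resulting statevector has amplitude -sqrt(2)/2 on |000>, sqrt(2)/2 on |001>, and 0 on every other basis state.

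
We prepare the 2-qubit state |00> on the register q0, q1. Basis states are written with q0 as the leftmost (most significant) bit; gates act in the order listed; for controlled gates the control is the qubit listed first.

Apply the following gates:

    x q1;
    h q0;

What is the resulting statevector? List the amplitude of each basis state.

The resulting statevector has amplitude 0 on |00>, sqrt(2)/2 on |01>, 0 on |10>, sqrt(2)/2 on |11>.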